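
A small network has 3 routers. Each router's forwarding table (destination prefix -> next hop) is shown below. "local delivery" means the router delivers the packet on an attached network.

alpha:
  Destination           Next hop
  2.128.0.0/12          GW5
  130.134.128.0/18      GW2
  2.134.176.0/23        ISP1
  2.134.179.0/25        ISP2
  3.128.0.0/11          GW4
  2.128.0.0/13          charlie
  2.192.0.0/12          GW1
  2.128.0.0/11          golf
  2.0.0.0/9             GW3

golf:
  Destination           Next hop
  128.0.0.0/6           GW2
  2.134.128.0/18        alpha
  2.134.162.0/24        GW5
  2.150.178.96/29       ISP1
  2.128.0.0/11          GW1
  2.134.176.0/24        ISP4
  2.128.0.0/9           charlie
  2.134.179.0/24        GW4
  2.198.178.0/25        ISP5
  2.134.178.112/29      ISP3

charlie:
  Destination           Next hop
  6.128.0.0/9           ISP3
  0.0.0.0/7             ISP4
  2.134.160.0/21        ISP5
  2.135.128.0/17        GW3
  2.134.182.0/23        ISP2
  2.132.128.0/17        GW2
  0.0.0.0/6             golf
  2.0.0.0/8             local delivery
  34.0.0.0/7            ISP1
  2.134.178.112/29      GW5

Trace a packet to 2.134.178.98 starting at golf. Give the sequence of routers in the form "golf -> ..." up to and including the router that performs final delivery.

At golf: longest match for 2.134.178.98 is 2.134.128.0/18 -> alpha
At alpha: longest match for 2.134.178.98 is 2.128.0.0/13 -> charlie
At charlie: longest match for 2.134.178.98 is 2.0.0.0/8 -> local delivery

golf -> alpha -> charlie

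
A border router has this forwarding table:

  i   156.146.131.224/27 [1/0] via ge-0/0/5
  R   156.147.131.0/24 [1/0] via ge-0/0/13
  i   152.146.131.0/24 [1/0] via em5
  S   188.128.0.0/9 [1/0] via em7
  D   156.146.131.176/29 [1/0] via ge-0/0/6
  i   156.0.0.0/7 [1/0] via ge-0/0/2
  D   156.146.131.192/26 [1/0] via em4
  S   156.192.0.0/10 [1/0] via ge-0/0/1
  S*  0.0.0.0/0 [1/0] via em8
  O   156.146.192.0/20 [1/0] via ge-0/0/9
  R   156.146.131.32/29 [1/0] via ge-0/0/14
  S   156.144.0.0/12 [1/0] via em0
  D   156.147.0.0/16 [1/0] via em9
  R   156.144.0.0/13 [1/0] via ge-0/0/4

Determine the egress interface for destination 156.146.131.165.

ge-0/0/4

Routes whose prefix contains 156.146.131.165:
  0.0.0.0/0 (default, matches everything) -> em8
  156.0.0.0/7 (156.0.0.0 - 157.255.255.255) -> ge-0/0/2
  156.144.0.0/12 (156.144.0.0 - 156.159.255.255) -> em0
  156.144.0.0/13 (156.144.0.0 - 156.151.255.255) -> ge-0/0/4
More-specific entries that do NOT match:
  156.146.131.176/29 (156.146.131.176 - 156.146.131.183) does not contain 156.146.131.165
  156.146.131.32/29 (156.146.131.32 - 156.146.131.39) does not contain 156.146.131.165
  156.146.131.224/27 (156.146.131.224 - 156.146.131.255) does not contain 156.146.131.165
  156.146.131.192/26 (156.146.131.192 - 156.146.131.255) does not contain 156.146.131.165
  156.147.131.0/24 (156.147.131.0 - 156.147.131.255) does not contain 156.146.131.165
  152.146.131.0/24 (152.146.131.0 - 152.146.131.255) does not contain 156.146.131.165
  156.146.192.0/20 (156.146.192.0 - 156.146.207.255) does not contain 156.146.131.165
  156.147.0.0/16 (156.147.0.0 - 156.147.255.255) does not contain 156.146.131.165
Longest matching prefix is /13 -> interface ge-0/0/4.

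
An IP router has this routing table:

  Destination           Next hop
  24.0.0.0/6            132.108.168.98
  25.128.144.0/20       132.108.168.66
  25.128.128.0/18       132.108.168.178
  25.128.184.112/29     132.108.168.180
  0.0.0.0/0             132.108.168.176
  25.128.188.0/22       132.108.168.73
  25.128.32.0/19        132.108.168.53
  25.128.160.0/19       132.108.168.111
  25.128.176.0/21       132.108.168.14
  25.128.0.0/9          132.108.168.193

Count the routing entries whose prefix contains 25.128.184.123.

Prefixes containing 25.128.184.123:
  0.0.0.0/0 (default, matches everything)
  24.0.0.0/6 (24.0.0.0 - 27.255.255.255)
  25.128.0.0/9 (25.128.0.0 - 25.255.255.255)
  25.128.128.0/18 (25.128.128.0 - 25.128.191.255)
  25.128.160.0/19 (25.128.160.0 - 25.128.191.255)
Total matching entries: 5.

5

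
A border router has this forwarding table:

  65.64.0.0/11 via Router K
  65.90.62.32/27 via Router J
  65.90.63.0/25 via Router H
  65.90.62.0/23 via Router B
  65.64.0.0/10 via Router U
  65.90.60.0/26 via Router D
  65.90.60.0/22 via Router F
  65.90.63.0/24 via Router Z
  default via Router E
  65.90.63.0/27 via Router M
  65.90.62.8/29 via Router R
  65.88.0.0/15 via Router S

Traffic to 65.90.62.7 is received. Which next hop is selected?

Router B

Routes whose prefix contains 65.90.62.7:
  0.0.0.0/0 (default, matches everything) -> Router E
  65.64.0.0/10 (65.64.0.0 - 65.127.255.255) -> Router U
  65.64.0.0/11 (65.64.0.0 - 65.95.255.255) -> Router K
  65.90.60.0/22 (65.90.60.0 - 65.90.63.255) -> Router F
  65.90.62.0/23 (65.90.62.0 - 65.90.63.255) -> Router B
More-specific entries that do NOT match:
  65.90.62.8/29 (65.90.62.8 - 65.90.62.15) does not contain 65.90.62.7
  65.90.62.32/27 (65.90.62.32 - 65.90.62.63) does not contain 65.90.62.7
  65.90.63.0/27 (65.90.63.0 - 65.90.63.31) does not contain 65.90.62.7
  65.90.60.0/26 (65.90.60.0 - 65.90.60.63) does not contain 65.90.62.7
  65.90.63.0/25 (65.90.63.0 - 65.90.63.127) does not contain 65.90.62.7
  65.90.63.0/24 (65.90.63.0 - 65.90.63.255) does not contain 65.90.62.7
Longest matching prefix is /23 -> next hop Router B.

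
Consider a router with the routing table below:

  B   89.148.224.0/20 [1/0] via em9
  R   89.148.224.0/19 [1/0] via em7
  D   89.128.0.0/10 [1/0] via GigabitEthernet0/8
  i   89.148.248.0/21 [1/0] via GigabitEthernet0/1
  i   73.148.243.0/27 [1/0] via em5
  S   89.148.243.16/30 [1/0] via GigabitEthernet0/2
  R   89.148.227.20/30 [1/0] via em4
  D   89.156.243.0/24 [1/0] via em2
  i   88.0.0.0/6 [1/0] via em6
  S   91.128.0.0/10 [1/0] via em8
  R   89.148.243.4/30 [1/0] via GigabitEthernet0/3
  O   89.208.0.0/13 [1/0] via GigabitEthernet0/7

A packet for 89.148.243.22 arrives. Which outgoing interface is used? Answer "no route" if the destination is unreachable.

Routes whose prefix contains 89.148.243.22:
  88.0.0.0/6 (88.0.0.0 - 91.255.255.255) -> em6
  89.128.0.0/10 (89.128.0.0 - 89.191.255.255) -> GigabitEthernet0/8
  89.148.224.0/19 (89.148.224.0 - 89.148.255.255) -> em7
More-specific entries that do NOT match:
  89.148.243.16/30 (89.148.243.16 - 89.148.243.19) does not contain 89.148.243.22
  89.148.227.20/30 (89.148.227.20 - 89.148.227.23) does not contain 89.148.243.22
  89.148.243.4/30 (89.148.243.4 - 89.148.243.7) does not contain 89.148.243.22
  73.148.243.0/27 (73.148.243.0 - 73.148.243.31) does not contain 89.148.243.22
  89.156.243.0/24 (89.156.243.0 - 89.156.243.255) does not contain 89.148.243.22
  89.148.248.0/21 (89.148.248.0 - 89.148.255.255) does not contain 89.148.243.22
  89.148.224.0/20 (89.148.224.0 - 89.148.239.255) does not contain 89.148.243.22
Longest matching prefix is /19 -> interface em7.

em7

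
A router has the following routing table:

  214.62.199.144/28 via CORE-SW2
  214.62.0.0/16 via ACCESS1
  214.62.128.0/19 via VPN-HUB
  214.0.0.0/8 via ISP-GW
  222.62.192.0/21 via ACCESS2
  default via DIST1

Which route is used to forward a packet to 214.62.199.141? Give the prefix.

Entries matching 214.62.199.141:
  0.0.0.0/0 (default, matches everything)
  214.0.0.0/8 (214.0.0.0 - 214.255.255.255)
  214.62.0.0/16 (214.62.0.0 - 214.62.255.255)
Most specific is 214.62.0.0/16.

214.62.0.0/16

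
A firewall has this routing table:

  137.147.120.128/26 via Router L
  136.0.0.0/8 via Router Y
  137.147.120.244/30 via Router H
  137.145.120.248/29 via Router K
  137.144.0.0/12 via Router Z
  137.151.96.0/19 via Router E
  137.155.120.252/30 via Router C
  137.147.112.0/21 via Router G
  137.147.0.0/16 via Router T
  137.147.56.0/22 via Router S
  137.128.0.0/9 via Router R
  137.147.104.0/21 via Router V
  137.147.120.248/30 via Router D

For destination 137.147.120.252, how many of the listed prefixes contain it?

Prefixes containing 137.147.120.252:
  137.128.0.0/9 (137.128.0.0 - 137.255.255.255)
  137.144.0.0/12 (137.144.0.0 - 137.159.255.255)
  137.147.0.0/16 (137.147.0.0 - 137.147.255.255)
Total matching entries: 3.

3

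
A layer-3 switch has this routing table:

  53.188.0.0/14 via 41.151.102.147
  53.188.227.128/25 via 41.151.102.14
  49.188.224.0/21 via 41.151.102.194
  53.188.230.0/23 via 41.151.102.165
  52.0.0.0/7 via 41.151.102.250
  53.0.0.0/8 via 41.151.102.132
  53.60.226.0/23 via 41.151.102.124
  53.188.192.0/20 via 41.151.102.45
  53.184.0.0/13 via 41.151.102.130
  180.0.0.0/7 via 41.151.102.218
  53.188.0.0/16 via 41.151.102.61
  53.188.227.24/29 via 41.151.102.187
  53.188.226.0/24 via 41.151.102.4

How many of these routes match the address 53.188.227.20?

5

Prefixes containing 53.188.227.20:
  52.0.0.0/7 (52.0.0.0 - 53.255.255.255)
  53.0.0.0/8 (53.0.0.0 - 53.255.255.255)
  53.184.0.0/13 (53.184.0.0 - 53.191.255.255)
  53.188.0.0/14 (53.188.0.0 - 53.191.255.255)
  53.188.0.0/16 (53.188.0.0 - 53.188.255.255)
Total matching entries: 5.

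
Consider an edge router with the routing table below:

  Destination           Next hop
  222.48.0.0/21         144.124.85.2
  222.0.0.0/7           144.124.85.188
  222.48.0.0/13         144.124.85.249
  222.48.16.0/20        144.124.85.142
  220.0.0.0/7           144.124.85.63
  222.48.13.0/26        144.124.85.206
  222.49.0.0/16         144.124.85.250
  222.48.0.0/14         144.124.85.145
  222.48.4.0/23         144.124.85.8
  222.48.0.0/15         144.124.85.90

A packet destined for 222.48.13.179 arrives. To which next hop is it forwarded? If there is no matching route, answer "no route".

144.124.85.90

Routes whose prefix contains 222.48.13.179:
  222.0.0.0/7 (222.0.0.0 - 223.255.255.255) -> 144.124.85.188
  222.48.0.0/13 (222.48.0.0 - 222.55.255.255) -> 144.124.85.249
  222.48.0.0/14 (222.48.0.0 - 222.51.255.255) -> 144.124.85.145
  222.48.0.0/15 (222.48.0.0 - 222.49.255.255) -> 144.124.85.90
More-specific entries that do NOT match:
  222.48.13.0/26 (222.48.13.0 - 222.48.13.63) does not contain 222.48.13.179
  222.48.4.0/23 (222.48.4.0 - 222.48.5.255) does not contain 222.48.13.179
  222.48.0.0/21 (222.48.0.0 - 222.48.7.255) does not contain 222.48.13.179
  222.48.16.0/20 (222.48.16.0 - 222.48.31.255) does not contain 222.48.13.179
  222.49.0.0/16 (222.49.0.0 - 222.49.255.255) does not contain 222.48.13.179
Longest matching prefix is /15 -> next hop 144.124.85.90.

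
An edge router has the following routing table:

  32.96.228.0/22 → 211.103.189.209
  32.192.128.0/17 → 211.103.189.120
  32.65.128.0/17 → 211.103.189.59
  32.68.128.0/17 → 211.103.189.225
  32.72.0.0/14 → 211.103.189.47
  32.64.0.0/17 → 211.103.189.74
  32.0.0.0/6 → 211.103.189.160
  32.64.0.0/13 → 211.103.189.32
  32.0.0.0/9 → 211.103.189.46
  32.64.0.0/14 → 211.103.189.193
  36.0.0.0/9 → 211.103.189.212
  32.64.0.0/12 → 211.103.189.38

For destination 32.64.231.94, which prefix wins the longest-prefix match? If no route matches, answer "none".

Entries matching 32.64.231.94:
  32.0.0.0/6 (32.0.0.0 - 35.255.255.255)
  32.0.0.0/9 (32.0.0.0 - 32.127.255.255)
  32.64.0.0/12 (32.64.0.0 - 32.79.255.255)
  32.64.0.0/13 (32.64.0.0 - 32.71.255.255)
  32.64.0.0/14 (32.64.0.0 - 32.67.255.255)
Most specific is 32.64.0.0/14.

32.64.0.0/14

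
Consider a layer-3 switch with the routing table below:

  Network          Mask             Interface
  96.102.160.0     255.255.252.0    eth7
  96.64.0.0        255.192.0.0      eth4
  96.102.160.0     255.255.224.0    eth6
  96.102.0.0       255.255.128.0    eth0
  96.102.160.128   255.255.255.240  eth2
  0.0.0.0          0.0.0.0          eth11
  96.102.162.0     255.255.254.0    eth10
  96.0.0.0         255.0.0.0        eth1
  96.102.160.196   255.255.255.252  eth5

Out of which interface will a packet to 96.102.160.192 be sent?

Routes whose prefix contains 96.102.160.192:
  0.0.0.0/0 (default, matches everything) -> eth11
  96.0.0.0/8 (96.0.0.0 - 96.255.255.255) -> eth1
  96.64.0.0/10 (96.64.0.0 - 96.127.255.255) -> eth4
  96.102.160.0/19 (96.102.160.0 - 96.102.191.255) -> eth6
  96.102.160.0/22 (96.102.160.0 - 96.102.163.255) -> eth7
More-specific entries that do NOT match:
  96.102.160.196/30 (96.102.160.196 - 96.102.160.199) does not contain 96.102.160.192
  96.102.160.128/28 (96.102.160.128 - 96.102.160.143) does not contain 96.102.160.192
  96.102.162.0/23 (96.102.162.0 - 96.102.163.255) does not contain 96.102.160.192
Longest matching prefix is /22 -> interface eth7.

eth7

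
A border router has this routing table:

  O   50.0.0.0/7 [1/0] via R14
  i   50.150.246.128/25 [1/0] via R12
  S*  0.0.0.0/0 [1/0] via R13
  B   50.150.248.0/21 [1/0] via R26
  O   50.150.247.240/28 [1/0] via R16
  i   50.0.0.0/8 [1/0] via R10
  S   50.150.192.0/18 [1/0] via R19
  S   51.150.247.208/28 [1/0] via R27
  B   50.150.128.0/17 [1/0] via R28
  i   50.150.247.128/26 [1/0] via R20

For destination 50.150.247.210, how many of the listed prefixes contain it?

5

Prefixes containing 50.150.247.210:
  0.0.0.0/0 (default, matches everything)
  50.0.0.0/7 (50.0.0.0 - 51.255.255.255)
  50.0.0.0/8 (50.0.0.0 - 50.255.255.255)
  50.150.128.0/17 (50.150.128.0 - 50.150.255.255)
  50.150.192.0/18 (50.150.192.0 - 50.150.255.255)
Total matching entries: 5.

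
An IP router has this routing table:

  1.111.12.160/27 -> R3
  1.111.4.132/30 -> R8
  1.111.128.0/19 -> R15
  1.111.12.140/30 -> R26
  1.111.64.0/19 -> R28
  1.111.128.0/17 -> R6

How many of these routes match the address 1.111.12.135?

No listed prefix contains 1.111.12.135.
Total matching entries: 0.

0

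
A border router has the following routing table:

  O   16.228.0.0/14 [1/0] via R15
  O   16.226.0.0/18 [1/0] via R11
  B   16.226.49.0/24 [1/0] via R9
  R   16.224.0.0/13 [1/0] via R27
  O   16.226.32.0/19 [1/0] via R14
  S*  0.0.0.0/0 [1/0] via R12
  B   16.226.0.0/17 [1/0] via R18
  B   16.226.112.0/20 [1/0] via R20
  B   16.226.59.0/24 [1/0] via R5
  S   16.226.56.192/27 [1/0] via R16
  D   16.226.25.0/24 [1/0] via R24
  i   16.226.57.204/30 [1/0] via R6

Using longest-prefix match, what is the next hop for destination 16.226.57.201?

Routes whose prefix contains 16.226.57.201:
  0.0.0.0/0 (default, matches everything) -> R12
  16.224.0.0/13 (16.224.0.0 - 16.231.255.255) -> R27
  16.226.0.0/17 (16.226.0.0 - 16.226.127.255) -> R18
  16.226.0.0/18 (16.226.0.0 - 16.226.63.255) -> R11
  16.226.32.0/19 (16.226.32.0 - 16.226.63.255) -> R14
More-specific entries that do NOT match:
  16.226.57.204/30 (16.226.57.204 - 16.226.57.207) does not contain 16.226.57.201
  16.226.56.192/27 (16.226.56.192 - 16.226.56.223) does not contain 16.226.57.201
  16.226.49.0/24 (16.226.49.0 - 16.226.49.255) does not contain 16.226.57.201
  16.226.59.0/24 (16.226.59.0 - 16.226.59.255) does not contain 16.226.57.201
  16.226.25.0/24 (16.226.25.0 - 16.226.25.255) does not contain 16.226.57.201
  16.226.112.0/20 (16.226.112.0 - 16.226.127.255) does not contain 16.226.57.201
Longest matching prefix is /19 -> next hop R14.

R14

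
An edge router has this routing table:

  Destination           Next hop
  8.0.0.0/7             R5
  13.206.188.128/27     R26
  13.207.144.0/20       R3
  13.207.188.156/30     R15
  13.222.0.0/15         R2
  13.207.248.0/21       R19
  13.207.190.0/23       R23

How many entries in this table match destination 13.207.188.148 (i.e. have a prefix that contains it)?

No listed prefix contains 13.207.188.148.
Total matching entries: 0.

0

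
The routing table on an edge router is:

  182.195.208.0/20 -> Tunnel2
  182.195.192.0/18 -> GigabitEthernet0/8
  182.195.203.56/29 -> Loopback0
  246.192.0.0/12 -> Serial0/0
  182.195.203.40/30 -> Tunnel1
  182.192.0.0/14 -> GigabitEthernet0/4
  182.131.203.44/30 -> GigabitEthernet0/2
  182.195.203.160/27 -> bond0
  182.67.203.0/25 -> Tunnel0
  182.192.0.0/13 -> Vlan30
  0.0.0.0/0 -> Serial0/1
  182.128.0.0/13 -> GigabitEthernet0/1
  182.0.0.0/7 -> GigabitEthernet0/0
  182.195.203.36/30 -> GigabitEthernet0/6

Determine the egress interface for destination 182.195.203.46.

Routes whose prefix contains 182.195.203.46:
  0.0.0.0/0 (default, matches everything) -> Serial0/1
  182.0.0.0/7 (182.0.0.0 - 183.255.255.255) -> GigabitEthernet0/0
  182.192.0.0/13 (182.192.0.0 - 182.199.255.255) -> Vlan30
  182.192.0.0/14 (182.192.0.0 - 182.195.255.255) -> GigabitEthernet0/4
  182.195.192.0/18 (182.195.192.0 - 182.195.255.255) -> GigabitEthernet0/8
More-specific entries that do NOT match:
  182.195.203.40/30 (182.195.203.40 - 182.195.203.43) does not contain 182.195.203.46
  182.131.203.44/30 (182.131.203.44 - 182.131.203.47) does not contain 182.195.203.46
  182.195.203.36/30 (182.195.203.36 - 182.195.203.39) does not contain 182.195.203.46
  182.195.203.56/29 (182.195.203.56 - 182.195.203.63) does not contain 182.195.203.46
  182.195.203.160/27 (182.195.203.160 - 182.195.203.191) does not contain 182.195.203.46
  182.67.203.0/25 (182.67.203.0 - 182.67.203.127) does not contain 182.195.203.46
  182.195.208.0/20 (182.195.208.0 - 182.195.223.255) does not contain 182.195.203.46
Longest matching prefix is /18 -> interface GigabitEthernet0/8.

GigabitEthernet0/8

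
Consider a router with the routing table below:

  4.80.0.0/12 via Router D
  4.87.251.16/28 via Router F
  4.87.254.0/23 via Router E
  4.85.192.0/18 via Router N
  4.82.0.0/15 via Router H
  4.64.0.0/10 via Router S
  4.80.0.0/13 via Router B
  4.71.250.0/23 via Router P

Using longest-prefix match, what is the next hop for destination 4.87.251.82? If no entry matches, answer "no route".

Router B

Routes whose prefix contains 4.87.251.82:
  4.64.0.0/10 (4.64.0.0 - 4.127.255.255) -> Router S
  4.80.0.0/12 (4.80.0.0 - 4.95.255.255) -> Router D
  4.80.0.0/13 (4.80.0.0 - 4.87.255.255) -> Router B
More-specific entries that do NOT match:
  4.87.251.16/28 (4.87.251.16 - 4.87.251.31) does not contain 4.87.251.82
  4.87.254.0/23 (4.87.254.0 - 4.87.255.255) does not contain 4.87.251.82
  4.71.250.0/23 (4.71.250.0 - 4.71.251.255) does not contain 4.87.251.82
  4.85.192.0/18 (4.85.192.0 - 4.85.255.255) does not contain 4.87.251.82
  4.82.0.0/15 (4.82.0.0 - 4.83.255.255) does not contain 4.87.251.82
Longest matching prefix is /13 -> next hop Router B.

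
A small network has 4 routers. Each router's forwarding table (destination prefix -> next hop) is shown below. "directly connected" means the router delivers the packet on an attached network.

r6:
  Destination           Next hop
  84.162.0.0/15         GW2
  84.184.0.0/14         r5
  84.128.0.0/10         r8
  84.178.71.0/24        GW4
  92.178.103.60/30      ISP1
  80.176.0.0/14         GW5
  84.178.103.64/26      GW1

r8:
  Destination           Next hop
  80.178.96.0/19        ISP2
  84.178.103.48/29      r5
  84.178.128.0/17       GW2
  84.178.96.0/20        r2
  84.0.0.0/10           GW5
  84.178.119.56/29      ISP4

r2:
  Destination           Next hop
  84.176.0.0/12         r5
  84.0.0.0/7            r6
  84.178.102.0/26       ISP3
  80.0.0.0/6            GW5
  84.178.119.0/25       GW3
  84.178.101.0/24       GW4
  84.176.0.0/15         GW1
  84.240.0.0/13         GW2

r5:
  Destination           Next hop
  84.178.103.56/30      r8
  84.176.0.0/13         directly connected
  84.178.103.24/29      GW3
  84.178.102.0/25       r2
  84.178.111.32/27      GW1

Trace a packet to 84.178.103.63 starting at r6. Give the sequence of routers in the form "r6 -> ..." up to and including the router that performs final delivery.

At r6: longest match for 84.178.103.63 is 84.128.0.0/10 -> r8
At r8: longest match for 84.178.103.63 is 84.178.96.0/20 -> r2
At r2: longest match for 84.178.103.63 is 84.176.0.0/12 -> r5
At r5: longest match for 84.178.103.63 is 84.176.0.0/13 -> directly connected

r6 -> r8 -> r2 -> r5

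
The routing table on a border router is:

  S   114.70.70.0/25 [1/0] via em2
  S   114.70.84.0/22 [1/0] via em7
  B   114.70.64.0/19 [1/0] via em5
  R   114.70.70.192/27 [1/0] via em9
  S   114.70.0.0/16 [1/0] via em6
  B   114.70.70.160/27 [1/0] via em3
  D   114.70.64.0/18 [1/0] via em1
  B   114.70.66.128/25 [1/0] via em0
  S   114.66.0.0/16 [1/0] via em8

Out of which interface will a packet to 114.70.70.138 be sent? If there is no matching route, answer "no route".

em5

Routes whose prefix contains 114.70.70.138:
  114.70.0.0/16 (114.70.0.0 - 114.70.255.255) -> em6
  114.70.64.0/18 (114.70.64.0 - 114.70.127.255) -> em1
  114.70.64.0/19 (114.70.64.0 - 114.70.95.255) -> em5
More-specific entries that do NOT match:
  114.70.70.192/27 (114.70.70.192 - 114.70.70.223) does not contain 114.70.70.138
  114.70.70.160/27 (114.70.70.160 - 114.70.70.191) does not contain 114.70.70.138
  114.70.70.0/25 (114.70.70.0 - 114.70.70.127) does not contain 114.70.70.138
  114.70.66.128/25 (114.70.66.128 - 114.70.66.255) does not contain 114.70.70.138
  114.70.84.0/22 (114.70.84.0 - 114.70.87.255) does not contain 114.70.70.138
Longest matching prefix is /19 -> interface em5.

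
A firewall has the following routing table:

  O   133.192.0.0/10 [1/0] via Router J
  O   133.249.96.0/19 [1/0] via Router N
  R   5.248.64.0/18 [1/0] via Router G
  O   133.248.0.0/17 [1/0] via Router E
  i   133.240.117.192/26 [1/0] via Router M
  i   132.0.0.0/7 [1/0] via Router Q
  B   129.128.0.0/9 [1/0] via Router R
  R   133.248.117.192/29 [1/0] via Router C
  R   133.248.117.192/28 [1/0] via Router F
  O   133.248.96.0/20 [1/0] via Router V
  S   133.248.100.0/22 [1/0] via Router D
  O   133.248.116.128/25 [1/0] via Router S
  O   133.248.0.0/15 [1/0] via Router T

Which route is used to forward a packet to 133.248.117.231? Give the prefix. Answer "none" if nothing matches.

Entries matching 133.248.117.231:
  132.0.0.0/7 (132.0.0.0 - 133.255.255.255)
  133.192.0.0/10 (133.192.0.0 - 133.255.255.255)
  133.248.0.0/15 (133.248.0.0 - 133.249.255.255)
  133.248.0.0/17 (133.248.0.0 - 133.248.127.255)
Most specific is 133.248.0.0/17.

133.248.0.0/17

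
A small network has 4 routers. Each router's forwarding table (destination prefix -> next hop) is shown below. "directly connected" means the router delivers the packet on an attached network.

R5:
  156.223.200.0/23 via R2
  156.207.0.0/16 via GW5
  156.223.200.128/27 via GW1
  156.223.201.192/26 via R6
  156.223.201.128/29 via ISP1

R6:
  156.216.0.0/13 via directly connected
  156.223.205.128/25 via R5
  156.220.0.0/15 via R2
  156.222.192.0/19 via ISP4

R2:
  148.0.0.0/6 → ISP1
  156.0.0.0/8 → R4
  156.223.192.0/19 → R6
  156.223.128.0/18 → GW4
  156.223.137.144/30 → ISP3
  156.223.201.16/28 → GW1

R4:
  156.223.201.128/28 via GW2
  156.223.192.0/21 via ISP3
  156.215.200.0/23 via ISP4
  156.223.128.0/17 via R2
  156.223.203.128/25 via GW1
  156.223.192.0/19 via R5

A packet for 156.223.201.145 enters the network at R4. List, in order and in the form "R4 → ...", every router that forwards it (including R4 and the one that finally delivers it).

R4 → R5 → R2 → R6

At R4: longest match for 156.223.201.145 is 156.223.192.0/19 -> R5
At R5: longest match for 156.223.201.145 is 156.223.200.0/23 -> R2
At R2: longest match for 156.223.201.145 is 156.223.192.0/19 -> R6
At R6: longest match for 156.223.201.145 is 156.216.0.0/13 -> directly connected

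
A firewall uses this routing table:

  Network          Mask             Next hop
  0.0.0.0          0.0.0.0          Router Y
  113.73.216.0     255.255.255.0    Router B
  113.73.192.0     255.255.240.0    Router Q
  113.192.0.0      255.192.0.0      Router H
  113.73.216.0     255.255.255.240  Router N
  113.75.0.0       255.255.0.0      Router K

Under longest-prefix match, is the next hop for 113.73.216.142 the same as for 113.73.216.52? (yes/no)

yes

113.73.216.142: longest match 113.73.216.0/24 -> Router B
113.73.216.52: longest match 113.73.216.0/24 -> Router B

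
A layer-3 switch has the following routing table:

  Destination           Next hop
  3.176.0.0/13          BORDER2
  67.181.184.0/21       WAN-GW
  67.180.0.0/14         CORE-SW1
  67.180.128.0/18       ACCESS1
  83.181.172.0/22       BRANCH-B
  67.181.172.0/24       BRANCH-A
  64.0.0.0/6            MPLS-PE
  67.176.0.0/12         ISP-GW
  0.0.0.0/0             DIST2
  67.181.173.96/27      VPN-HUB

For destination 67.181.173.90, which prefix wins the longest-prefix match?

Entries matching 67.181.173.90:
  0.0.0.0/0 (default, matches everything)
  64.0.0.0/6 (64.0.0.0 - 67.255.255.255)
  67.176.0.0/12 (67.176.0.0 - 67.191.255.255)
  67.180.0.0/14 (67.180.0.0 - 67.183.255.255)
Most specific is 67.180.0.0/14.

67.180.0.0/14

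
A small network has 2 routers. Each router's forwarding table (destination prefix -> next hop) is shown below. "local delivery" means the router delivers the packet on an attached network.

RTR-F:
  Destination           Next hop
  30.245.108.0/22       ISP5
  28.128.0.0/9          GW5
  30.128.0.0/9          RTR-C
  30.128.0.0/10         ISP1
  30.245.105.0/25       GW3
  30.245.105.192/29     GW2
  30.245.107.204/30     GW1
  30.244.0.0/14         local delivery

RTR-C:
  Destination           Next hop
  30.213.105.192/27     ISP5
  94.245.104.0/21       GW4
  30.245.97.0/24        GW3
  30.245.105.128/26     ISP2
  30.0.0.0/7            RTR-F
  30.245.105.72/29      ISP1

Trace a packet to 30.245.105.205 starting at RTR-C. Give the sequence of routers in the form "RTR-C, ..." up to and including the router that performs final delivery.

At RTR-C: longest match for 30.245.105.205 is 30.0.0.0/7 -> RTR-F
At RTR-F: longest match for 30.245.105.205 is 30.244.0.0/14 -> local delivery

RTR-C, RTR-F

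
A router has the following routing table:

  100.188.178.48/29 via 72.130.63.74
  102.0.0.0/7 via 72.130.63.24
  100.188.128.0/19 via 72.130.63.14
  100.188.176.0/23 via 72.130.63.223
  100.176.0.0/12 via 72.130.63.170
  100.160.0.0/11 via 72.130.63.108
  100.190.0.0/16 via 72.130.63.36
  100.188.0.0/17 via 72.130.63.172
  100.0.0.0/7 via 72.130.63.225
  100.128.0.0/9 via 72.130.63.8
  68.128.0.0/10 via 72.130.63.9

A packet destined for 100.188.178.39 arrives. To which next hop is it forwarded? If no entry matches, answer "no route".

Routes whose prefix contains 100.188.178.39:
  100.0.0.0/7 (100.0.0.0 - 101.255.255.255) -> 72.130.63.225
  100.128.0.0/9 (100.128.0.0 - 100.255.255.255) -> 72.130.63.8
  100.160.0.0/11 (100.160.0.0 - 100.191.255.255) -> 72.130.63.108
  100.176.0.0/12 (100.176.0.0 - 100.191.255.255) -> 72.130.63.170
More-specific entries that do NOT match:
  100.188.178.48/29 (100.188.178.48 - 100.188.178.55) does not contain 100.188.178.39
  100.188.176.0/23 (100.188.176.0 - 100.188.177.255) does not contain 100.188.178.39
  100.188.128.0/19 (100.188.128.0 - 100.188.159.255) does not contain 100.188.178.39
  100.188.0.0/17 (100.188.0.0 - 100.188.127.255) does not contain 100.188.178.39
  100.190.0.0/16 (100.190.0.0 - 100.190.255.255) does not contain 100.188.178.39
Longest matching prefix is /12 -> next hop 72.130.63.170.

72.130.63.170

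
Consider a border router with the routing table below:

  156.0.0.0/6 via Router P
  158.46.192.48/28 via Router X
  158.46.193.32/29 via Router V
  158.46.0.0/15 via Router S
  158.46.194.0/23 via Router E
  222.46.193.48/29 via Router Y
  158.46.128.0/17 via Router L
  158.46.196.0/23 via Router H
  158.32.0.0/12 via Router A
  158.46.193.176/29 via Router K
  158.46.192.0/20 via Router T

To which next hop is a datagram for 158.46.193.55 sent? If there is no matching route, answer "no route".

Router T

Routes whose prefix contains 158.46.193.55:
  156.0.0.0/6 (156.0.0.0 - 159.255.255.255) -> Router P
  158.32.0.0/12 (158.32.0.0 - 158.47.255.255) -> Router A
  158.46.0.0/15 (158.46.0.0 - 158.47.255.255) -> Router S
  158.46.128.0/17 (158.46.128.0 - 158.46.255.255) -> Router L
  158.46.192.0/20 (158.46.192.0 - 158.46.207.255) -> Router T
More-specific entries that do NOT match:
  158.46.193.32/29 (158.46.193.32 - 158.46.193.39) does not contain 158.46.193.55
  222.46.193.48/29 (222.46.193.48 - 222.46.193.55) does not contain 158.46.193.55
  158.46.193.176/29 (158.46.193.176 - 158.46.193.183) does not contain 158.46.193.55
  158.46.192.48/28 (158.46.192.48 - 158.46.192.63) does not contain 158.46.193.55
  158.46.194.0/23 (158.46.194.0 - 158.46.195.255) does not contain 158.46.193.55
  158.46.196.0/23 (158.46.196.0 - 158.46.197.255) does not contain 158.46.193.55
Longest matching prefix is /20 -> next hop Router T.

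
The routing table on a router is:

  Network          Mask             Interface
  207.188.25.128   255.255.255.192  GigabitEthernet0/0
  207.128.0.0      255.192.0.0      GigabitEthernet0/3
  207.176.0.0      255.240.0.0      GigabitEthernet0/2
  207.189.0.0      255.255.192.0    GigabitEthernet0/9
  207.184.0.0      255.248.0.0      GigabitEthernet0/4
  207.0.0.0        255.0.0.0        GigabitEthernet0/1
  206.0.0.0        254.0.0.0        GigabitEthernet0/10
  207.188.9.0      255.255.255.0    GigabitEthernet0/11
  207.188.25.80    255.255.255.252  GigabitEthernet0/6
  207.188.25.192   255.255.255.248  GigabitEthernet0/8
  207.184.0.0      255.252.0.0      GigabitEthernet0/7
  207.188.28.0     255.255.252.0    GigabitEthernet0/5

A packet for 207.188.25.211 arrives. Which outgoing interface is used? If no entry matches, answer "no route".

GigabitEthernet0/4

Routes whose prefix contains 207.188.25.211:
  206.0.0.0/7 (206.0.0.0 - 207.255.255.255) -> GigabitEthernet0/10
  207.0.0.0/8 (207.0.0.0 - 207.255.255.255) -> GigabitEthernet0/1
  207.128.0.0/10 (207.128.0.0 - 207.191.255.255) -> GigabitEthernet0/3
  207.176.0.0/12 (207.176.0.0 - 207.191.255.255) -> GigabitEthernet0/2
  207.184.0.0/13 (207.184.0.0 - 207.191.255.255) -> GigabitEthernet0/4
More-specific entries that do NOT match:
  207.188.25.80/30 (207.188.25.80 - 207.188.25.83) does not contain 207.188.25.211
  207.188.25.192/29 (207.188.25.192 - 207.188.25.199) does not contain 207.188.25.211
  207.188.25.128/26 (207.188.25.128 - 207.188.25.191) does not contain 207.188.25.211
  207.188.9.0/24 (207.188.9.0 - 207.188.9.255) does not contain 207.188.25.211
  207.188.28.0/22 (207.188.28.0 - 207.188.31.255) does not contain 207.188.25.211
  207.189.0.0/18 (207.189.0.0 - 207.189.63.255) does not contain 207.188.25.211
  207.184.0.0/14 (207.184.0.0 - 207.187.255.255) does not contain 207.188.25.211
Longest matching prefix is /13 -> interface GigabitEthernet0/4.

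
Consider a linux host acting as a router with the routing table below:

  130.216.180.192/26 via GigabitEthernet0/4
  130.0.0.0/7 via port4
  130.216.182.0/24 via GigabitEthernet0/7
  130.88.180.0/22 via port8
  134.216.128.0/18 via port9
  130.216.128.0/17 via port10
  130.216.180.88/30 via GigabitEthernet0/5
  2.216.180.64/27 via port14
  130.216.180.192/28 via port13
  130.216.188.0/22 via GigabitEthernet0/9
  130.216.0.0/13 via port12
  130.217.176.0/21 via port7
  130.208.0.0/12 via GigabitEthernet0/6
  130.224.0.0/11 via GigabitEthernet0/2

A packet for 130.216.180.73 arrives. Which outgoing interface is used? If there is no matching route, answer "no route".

port10

Routes whose prefix contains 130.216.180.73:
  130.0.0.0/7 (130.0.0.0 - 131.255.255.255) -> port4
  130.208.0.0/12 (130.208.0.0 - 130.223.255.255) -> GigabitEthernet0/6
  130.216.0.0/13 (130.216.0.0 - 130.223.255.255) -> port12
  130.216.128.0/17 (130.216.128.0 - 130.216.255.255) -> port10
More-specific entries that do NOT match:
  130.216.180.88/30 (130.216.180.88 - 130.216.180.91) does not contain 130.216.180.73
  130.216.180.192/28 (130.216.180.192 - 130.216.180.207) does not contain 130.216.180.73
  2.216.180.64/27 (2.216.180.64 - 2.216.180.95) does not contain 130.216.180.73
  130.216.180.192/26 (130.216.180.192 - 130.216.180.255) does not contain 130.216.180.73
  130.216.182.0/24 (130.216.182.0 - 130.216.182.255) does not contain 130.216.180.73
  130.88.180.0/22 (130.88.180.0 - 130.88.183.255) does not contain 130.216.180.73
  130.216.188.0/22 (130.216.188.0 - 130.216.191.255) does not contain 130.216.180.73
  130.217.176.0/21 (130.217.176.0 - 130.217.183.255) does not contain 130.216.180.73
  134.216.128.0/18 (134.216.128.0 - 134.216.191.255) does not contain 130.216.180.73
Longest matching prefix is /17 -> interface port10.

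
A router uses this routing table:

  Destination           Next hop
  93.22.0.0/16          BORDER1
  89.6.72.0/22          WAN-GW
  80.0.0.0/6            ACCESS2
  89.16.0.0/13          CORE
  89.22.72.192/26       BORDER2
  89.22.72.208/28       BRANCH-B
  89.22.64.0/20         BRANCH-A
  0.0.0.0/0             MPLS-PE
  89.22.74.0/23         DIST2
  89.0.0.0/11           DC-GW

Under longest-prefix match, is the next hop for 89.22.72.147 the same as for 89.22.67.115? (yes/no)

89.22.72.147: longest match 89.22.64.0/20 -> BRANCH-A
89.22.67.115: longest match 89.22.64.0/20 -> BRANCH-A

yes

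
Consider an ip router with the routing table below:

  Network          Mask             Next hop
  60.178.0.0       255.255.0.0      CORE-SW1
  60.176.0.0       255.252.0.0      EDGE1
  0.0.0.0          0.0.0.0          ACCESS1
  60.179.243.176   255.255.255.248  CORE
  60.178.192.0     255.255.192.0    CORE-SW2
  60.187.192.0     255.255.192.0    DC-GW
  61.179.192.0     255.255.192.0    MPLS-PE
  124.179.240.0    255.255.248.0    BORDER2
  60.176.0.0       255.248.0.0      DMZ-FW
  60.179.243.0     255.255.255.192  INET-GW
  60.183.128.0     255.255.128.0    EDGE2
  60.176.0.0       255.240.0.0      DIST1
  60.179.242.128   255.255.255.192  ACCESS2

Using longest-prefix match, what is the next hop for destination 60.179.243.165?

EDGE1

Routes whose prefix contains 60.179.243.165:
  0.0.0.0/0 (default, matches everything) -> ACCESS1
  60.176.0.0/12 (60.176.0.0 - 60.191.255.255) -> DIST1
  60.176.0.0/13 (60.176.0.0 - 60.183.255.255) -> DMZ-FW
  60.176.0.0/14 (60.176.0.0 - 60.179.255.255) -> EDGE1
More-specific entries that do NOT match:
  60.179.243.176/29 (60.179.243.176 - 60.179.243.183) does not contain 60.179.243.165
  60.179.243.0/26 (60.179.243.0 - 60.179.243.63) does not contain 60.179.243.165
  60.179.242.128/26 (60.179.242.128 - 60.179.242.191) does not contain 60.179.243.165
  124.179.240.0/21 (124.179.240.0 - 124.179.247.255) does not contain 60.179.243.165
  60.178.192.0/18 (60.178.192.0 - 60.178.255.255) does not contain 60.179.243.165
  60.187.192.0/18 (60.187.192.0 - 60.187.255.255) does not contain 60.179.243.165
  61.179.192.0/18 (61.179.192.0 - 61.179.255.255) does not contain 60.179.243.165
  60.183.128.0/17 (60.183.128.0 - 60.183.255.255) does not contain 60.179.243.165
  60.178.0.0/16 (60.178.0.0 - 60.178.255.255) does not contain 60.179.243.165
Longest matching prefix is /14 -> next hop EDGE1.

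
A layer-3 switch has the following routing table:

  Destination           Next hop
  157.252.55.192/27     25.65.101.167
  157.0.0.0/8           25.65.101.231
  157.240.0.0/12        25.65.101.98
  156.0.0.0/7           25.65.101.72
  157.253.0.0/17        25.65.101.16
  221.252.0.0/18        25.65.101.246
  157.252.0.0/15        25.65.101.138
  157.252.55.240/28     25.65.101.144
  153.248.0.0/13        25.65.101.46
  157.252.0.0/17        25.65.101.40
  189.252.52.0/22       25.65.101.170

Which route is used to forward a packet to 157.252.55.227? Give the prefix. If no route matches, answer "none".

157.252.0.0/17

Entries matching 157.252.55.227:
  156.0.0.0/7 (156.0.0.0 - 157.255.255.255)
  157.0.0.0/8 (157.0.0.0 - 157.255.255.255)
  157.240.0.0/12 (157.240.0.0 - 157.255.255.255)
  157.252.0.0/15 (157.252.0.0 - 157.253.255.255)
  157.252.0.0/17 (157.252.0.0 - 157.252.127.255)
Most specific is 157.252.0.0/17.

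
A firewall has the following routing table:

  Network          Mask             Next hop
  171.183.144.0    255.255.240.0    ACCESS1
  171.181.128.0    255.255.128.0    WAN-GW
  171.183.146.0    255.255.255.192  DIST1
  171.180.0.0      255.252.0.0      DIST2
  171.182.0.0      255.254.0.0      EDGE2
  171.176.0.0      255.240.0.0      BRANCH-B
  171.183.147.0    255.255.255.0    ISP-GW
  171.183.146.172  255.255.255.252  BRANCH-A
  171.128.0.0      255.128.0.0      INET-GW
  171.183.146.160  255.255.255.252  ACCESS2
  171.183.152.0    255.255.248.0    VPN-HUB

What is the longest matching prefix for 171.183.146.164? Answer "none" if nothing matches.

Entries matching 171.183.146.164:
  171.128.0.0/9 (171.128.0.0 - 171.255.255.255)
  171.176.0.0/12 (171.176.0.0 - 171.191.255.255)
  171.180.0.0/14 (171.180.0.0 - 171.183.255.255)
  171.182.0.0/15 (171.182.0.0 - 171.183.255.255)
  171.183.144.0/20 (171.183.144.0 - 171.183.159.255)
Most specific is 171.183.144.0/20.

171.183.144.0/20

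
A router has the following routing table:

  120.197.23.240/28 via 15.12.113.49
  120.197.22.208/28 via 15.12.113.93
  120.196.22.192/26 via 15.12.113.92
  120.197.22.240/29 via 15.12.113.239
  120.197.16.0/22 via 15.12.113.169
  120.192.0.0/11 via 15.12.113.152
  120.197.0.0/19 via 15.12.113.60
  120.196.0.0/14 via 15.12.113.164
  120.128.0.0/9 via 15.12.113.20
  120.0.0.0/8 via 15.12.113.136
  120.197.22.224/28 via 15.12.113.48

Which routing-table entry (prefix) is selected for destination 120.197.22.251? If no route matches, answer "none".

120.197.0.0/19

Entries matching 120.197.22.251:
  120.0.0.0/8 (120.0.0.0 - 120.255.255.255)
  120.128.0.0/9 (120.128.0.0 - 120.255.255.255)
  120.192.0.0/11 (120.192.0.0 - 120.223.255.255)
  120.196.0.0/14 (120.196.0.0 - 120.199.255.255)
  120.197.0.0/19 (120.197.0.0 - 120.197.31.255)
Most specific is 120.197.0.0/19.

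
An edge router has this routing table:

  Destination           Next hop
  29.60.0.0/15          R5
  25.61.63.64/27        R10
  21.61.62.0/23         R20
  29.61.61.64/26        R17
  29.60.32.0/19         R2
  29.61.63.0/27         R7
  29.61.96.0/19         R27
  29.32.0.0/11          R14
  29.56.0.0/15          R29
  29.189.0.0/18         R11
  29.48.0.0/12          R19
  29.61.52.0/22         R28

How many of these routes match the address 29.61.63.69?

Prefixes containing 29.61.63.69:
  29.32.0.0/11 (29.32.0.0 - 29.63.255.255)
  29.48.0.0/12 (29.48.0.0 - 29.63.255.255)
  29.60.0.0/15 (29.60.0.0 - 29.61.255.255)
Total matching entries: 3.

3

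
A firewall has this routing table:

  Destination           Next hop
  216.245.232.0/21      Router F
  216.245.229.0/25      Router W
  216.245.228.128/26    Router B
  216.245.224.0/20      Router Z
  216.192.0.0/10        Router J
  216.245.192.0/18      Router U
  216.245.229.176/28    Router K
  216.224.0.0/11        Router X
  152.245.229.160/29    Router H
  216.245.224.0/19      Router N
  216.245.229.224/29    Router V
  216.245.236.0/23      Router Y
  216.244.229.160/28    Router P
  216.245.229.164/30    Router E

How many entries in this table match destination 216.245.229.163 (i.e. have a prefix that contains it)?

Prefixes containing 216.245.229.163:
  216.192.0.0/10 (216.192.0.0 - 216.255.255.255)
  216.224.0.0/11 (216.224.0.0 - 216.255.255.255)
  216.245.192.0/18 (216.245.192.0 - 216.245.255.255)
  216.245.224.0/19 (216.245.224.0 - 216.245.255.255)
  216.245.224.0/20 (216.245.224.0 - 216.245.239.255)
Total matching entries: 5.

5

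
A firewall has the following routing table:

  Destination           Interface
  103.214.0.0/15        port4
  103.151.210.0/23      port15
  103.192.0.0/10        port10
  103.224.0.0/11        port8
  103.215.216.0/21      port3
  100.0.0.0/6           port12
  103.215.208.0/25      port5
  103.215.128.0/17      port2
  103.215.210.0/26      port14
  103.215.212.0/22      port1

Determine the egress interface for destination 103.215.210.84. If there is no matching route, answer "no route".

port2

Routes whose prefix contains 103.215.210.84:
  100.0.0.0/6 (100.0.0.0 - 103.255.255.255) -> port12
  103.192.0.0/10 (103.192.0.0 - 103.255.255.255) -> port10
  103.214.0.0/15 (103.214.0.0 - 103.215.255.255) -> port4
  103.215.128.0/17 (103.215.128.0 - 103.215.255.255) -> port2
More-specific entries that do NOT match:
  103.215.210.0/26 (103.215.210.0 - 103.215.210.63) does not contain 103.215.210.84
  103.215.208.0/25 (103.215.208.0 - 103.215.208.127) does not contain 103.215.210.84
  103.151.210.0/23 (103.151.210.0 - 103.151.211.255) does not contain 103.215.210.84
  103.215.212.0/22 (103.215.212.0 - 103.215.215.255) does not contain 103.215.210.84
  103.215.216.0/21 (103.215.216.0 - 103.215.223.255) does not contain 103.215.210.84
Longest matching prefix is /17 -> interface port2.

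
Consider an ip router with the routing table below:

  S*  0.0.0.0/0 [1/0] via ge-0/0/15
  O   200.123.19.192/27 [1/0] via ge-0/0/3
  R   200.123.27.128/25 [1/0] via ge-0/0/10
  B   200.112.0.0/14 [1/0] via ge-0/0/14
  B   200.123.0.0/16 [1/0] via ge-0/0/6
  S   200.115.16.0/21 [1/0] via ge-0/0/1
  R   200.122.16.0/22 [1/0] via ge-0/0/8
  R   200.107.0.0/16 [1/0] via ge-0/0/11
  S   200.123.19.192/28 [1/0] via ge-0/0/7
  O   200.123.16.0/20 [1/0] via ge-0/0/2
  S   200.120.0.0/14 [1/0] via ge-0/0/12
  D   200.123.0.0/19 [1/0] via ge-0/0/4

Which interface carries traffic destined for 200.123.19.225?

Routes whose prefix contains 200.123.19.225:
  0.0.0.0/0 (default, matches everything) -> ge-0/0/15
  200.120.0.0/14 (200.120.0.0 - 200.123.255.255) -> ge-0/0/12
  200.123.0.0/16 (200.123.0.0 - 200.123.255.255) -> ge-0/0/6
  200.123.0.0/19 (200.123.0.0 - 200.123.31.255) -> ge-0/0/4
  200.123.16.0/20 (200.123.16.0 - 200.123.31.255) -> ge-0/0/2
More-specific entries that do NOT match:
  200.123.19.192/28 (200.123.19.192 - 200.123.19.207) does not contain 200.123.19.225
  200.123.19.192/27 (200.123.19.192 - 200.123.19.223) does not contain 200.123.19.225
  200.123.27.128/25 (200.123.27.128 - 200.123.27.255) does not contain 200.123.19.225
  200.122.16.0/22 (200.122.16.0 - 200.122.19.255) does not contain 200.123.19.225
  200.115.16.0/21 (200.115.16.0 - 200.115.23.255) does not contain 200.123.19.225
Longest matching prefix is /20 -> interface ge-0/0/2.

ge-0/0/2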